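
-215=-215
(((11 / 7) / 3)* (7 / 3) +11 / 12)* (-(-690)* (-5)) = -7379.17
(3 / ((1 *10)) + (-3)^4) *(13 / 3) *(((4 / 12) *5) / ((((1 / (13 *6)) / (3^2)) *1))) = 412191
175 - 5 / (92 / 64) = 3945 / 23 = 171.52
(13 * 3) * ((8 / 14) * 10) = 1560 / 7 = 222.86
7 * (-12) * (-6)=504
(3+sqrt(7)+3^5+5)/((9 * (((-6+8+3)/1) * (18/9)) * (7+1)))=sqrt(7)/720+251/720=0.35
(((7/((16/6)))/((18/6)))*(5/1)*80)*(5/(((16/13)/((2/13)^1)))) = 875/4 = 218.75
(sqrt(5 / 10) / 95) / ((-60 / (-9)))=3*sqrt(2) / 3800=0.00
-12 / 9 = -4 / 3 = -1.33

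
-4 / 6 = -2 / 3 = -0.67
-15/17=-0.88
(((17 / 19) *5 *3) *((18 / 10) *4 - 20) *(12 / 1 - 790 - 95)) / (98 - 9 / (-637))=1530.11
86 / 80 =43 / 40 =1.08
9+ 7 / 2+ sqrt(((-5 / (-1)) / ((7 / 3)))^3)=15* sqrt(105) / 49+ 25 / 2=15.64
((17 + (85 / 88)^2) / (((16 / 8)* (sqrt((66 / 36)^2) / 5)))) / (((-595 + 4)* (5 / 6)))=-416619 / 8390624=-0.05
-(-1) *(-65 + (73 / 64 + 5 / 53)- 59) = -416419 / 3392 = -122.77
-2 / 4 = -1 / 2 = -0.50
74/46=37/23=1.61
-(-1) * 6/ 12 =1/ 2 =0.50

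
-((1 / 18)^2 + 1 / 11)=-335 / 3564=-0.09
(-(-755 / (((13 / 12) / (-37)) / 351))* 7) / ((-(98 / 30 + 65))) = 237587175 / 256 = 928074.90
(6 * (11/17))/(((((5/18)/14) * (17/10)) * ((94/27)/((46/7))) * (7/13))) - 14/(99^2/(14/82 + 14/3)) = 46246561449878/114622332363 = 403.47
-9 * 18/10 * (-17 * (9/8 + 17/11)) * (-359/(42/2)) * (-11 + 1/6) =167801985/1232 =136202.91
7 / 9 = 0.78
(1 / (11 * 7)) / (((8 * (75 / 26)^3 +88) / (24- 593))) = -1250093 / 47371247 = -0.03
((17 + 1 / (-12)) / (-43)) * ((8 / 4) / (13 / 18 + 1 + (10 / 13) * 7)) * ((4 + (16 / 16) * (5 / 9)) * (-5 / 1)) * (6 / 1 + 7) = 7032935 / 214527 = 32.78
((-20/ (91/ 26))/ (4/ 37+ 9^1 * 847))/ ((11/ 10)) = -2960/ 4343647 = -0.00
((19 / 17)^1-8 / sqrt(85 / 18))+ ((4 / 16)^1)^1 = 93 / 68-24 * sqrt(170) / 85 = -2.31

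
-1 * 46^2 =-2116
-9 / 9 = -1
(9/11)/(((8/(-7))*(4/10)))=-315/176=-1.79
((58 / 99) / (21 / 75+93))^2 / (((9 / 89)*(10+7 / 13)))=608148125 / 16429735302948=0.00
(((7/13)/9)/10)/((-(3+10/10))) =-0.00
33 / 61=0.54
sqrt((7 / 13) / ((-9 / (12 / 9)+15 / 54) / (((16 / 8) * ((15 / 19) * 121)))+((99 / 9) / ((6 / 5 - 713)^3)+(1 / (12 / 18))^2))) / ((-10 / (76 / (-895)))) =8925972 * sqrt(126846254947582717864590) / 759492354581186077475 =0.00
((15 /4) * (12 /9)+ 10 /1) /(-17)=-0.88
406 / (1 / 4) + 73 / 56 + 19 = 92081 / 56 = 1644.30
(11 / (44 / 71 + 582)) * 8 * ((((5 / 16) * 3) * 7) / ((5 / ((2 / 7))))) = 2343 / 41366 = 0.06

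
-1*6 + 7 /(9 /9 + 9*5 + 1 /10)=-2696 /461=-5.85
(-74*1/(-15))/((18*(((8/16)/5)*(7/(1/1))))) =74/189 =0.39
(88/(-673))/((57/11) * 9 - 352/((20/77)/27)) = 4840/1352667411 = 0.00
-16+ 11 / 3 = -37 / 3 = -12.33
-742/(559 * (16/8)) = -371/559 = -0.66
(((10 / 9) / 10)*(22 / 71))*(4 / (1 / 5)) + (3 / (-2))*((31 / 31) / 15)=3761 / 6390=0.59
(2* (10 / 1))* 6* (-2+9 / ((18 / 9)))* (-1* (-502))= 150600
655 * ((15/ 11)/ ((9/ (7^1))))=22925/ 33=694.70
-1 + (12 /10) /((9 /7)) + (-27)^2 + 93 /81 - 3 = 98156 /135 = 727.08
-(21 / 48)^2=-49 / 256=-0.19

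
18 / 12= 3 / 2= 1.50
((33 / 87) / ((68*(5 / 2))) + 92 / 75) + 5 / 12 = 243379 / 147900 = 1.65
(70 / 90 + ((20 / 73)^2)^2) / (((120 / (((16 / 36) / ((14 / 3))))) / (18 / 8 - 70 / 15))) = -5806602923 / 3864432635280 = -0.00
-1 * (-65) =65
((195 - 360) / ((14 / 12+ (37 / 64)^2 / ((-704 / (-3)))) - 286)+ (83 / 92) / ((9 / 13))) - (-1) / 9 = 4067221690637 / 2040200451396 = 1.99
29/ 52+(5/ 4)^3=2089/ 832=2.51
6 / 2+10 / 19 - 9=-104 / 19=-5.47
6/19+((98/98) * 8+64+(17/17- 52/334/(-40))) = 4652867/63460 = 73.32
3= 3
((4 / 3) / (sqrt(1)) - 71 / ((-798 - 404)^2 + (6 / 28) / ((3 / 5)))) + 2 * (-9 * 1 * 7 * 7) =-752682064 / 854673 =-880.67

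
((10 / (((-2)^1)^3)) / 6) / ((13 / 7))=-35 / 312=-0.11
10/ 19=0.53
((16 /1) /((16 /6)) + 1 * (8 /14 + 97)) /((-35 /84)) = -1740 /7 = -248.57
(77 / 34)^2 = 5929 / 1156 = 5.13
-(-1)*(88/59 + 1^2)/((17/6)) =882/1003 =0.88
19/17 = 1.12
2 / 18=1 / 9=0.11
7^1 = 7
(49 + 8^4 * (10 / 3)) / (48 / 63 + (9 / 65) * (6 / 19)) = 355370015 / 20894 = 17008.23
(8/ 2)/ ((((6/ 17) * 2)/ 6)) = 34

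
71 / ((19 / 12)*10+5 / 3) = 142 / 35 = 4.06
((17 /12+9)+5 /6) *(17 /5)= 153 /4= 38.25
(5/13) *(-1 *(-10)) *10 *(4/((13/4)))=8000/169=47.34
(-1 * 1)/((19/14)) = -14/19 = -0.74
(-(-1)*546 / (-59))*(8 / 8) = -546 / 59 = -9.25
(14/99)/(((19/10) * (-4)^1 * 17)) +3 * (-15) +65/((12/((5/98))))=-560623825/12534984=-44.72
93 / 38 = 2.45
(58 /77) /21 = 58 /1617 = 0.04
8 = 8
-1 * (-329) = 329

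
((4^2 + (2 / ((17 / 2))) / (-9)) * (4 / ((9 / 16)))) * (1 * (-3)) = -156416 / 459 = -340.78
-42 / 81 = -14 / 27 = -0.52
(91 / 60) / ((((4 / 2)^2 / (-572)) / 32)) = -104104 / 15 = -6940.27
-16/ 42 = -8/ 21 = -0.38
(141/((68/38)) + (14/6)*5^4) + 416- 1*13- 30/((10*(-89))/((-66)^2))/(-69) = 404642659/208794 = 1938.00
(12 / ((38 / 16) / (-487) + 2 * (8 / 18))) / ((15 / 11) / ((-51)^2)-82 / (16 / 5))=-32102915328 / 60600529865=-0.53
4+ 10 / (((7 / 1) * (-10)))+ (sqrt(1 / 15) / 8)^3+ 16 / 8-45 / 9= sqrt(15) / 115200+ 6 / 7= 0.86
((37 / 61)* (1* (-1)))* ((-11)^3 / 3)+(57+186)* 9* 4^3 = 25663391 / 183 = 140237.11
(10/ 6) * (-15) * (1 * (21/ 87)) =-175/ 29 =-6.03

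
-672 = -672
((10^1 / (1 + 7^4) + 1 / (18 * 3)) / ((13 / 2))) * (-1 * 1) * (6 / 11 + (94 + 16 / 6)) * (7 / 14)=-2359484 / 13911183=-0.17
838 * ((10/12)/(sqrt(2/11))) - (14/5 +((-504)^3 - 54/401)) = 2095 * sqrt(22)/6 +256688242976/2005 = 128025699.07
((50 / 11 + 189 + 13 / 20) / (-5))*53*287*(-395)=51338904687 / 220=233358657.67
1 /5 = 0.20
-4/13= -0.31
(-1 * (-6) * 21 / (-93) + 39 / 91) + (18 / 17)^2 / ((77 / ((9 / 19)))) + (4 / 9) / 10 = -516045191 / 589815765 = -0.87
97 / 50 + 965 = 48347 / 50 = 966.94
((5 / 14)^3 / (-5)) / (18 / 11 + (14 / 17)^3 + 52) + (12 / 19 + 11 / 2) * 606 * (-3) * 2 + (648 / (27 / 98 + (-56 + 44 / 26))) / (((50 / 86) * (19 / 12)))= -5862019898905429663157 / 262783065614913200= -22307.45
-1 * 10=-10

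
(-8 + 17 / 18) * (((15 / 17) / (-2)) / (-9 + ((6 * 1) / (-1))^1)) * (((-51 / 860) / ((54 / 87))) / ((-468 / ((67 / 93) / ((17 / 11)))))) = -2714371 / 137445310080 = -0.00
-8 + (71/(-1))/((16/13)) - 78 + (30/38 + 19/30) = -648727/4560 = -142.26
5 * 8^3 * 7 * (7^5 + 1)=301199360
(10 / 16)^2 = 25 / 64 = 0.39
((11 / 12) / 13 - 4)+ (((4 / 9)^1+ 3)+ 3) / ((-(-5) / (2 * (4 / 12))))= -21553 / 7020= -3.07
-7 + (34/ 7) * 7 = 27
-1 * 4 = -4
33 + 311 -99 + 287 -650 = -118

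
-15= -15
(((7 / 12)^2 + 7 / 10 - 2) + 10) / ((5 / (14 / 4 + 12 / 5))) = 384031 / 36000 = 10.67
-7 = -7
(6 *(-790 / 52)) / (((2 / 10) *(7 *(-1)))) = 5925 / 91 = 65.11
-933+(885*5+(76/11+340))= 42228/11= 3838.91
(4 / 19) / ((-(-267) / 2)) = 8 / 5073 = 0.00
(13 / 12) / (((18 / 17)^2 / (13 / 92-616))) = -212867863 / 357696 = -595.11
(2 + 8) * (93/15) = 62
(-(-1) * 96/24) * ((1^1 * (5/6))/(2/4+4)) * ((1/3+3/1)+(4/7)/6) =2.54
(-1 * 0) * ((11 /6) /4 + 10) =0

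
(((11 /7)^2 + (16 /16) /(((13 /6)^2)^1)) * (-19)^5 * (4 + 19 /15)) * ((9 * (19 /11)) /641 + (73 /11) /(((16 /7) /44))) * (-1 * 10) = 15658723862090424385 /350335986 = 44696304370.20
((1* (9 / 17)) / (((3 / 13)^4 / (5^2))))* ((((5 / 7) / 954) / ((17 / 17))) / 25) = 142805 / 1021734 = 0.14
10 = 10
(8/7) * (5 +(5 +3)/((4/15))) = 40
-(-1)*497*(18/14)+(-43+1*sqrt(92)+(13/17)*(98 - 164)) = 2*sqrt(23)+9274/17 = 555.12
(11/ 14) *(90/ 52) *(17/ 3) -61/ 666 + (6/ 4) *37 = 7650229/ 121212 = 63.11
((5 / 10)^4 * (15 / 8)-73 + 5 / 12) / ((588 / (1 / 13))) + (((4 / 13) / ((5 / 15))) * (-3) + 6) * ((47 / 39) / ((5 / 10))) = 296780521 / 38158848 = 7.78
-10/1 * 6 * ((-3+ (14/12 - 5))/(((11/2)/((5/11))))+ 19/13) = -84640/1573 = -53.81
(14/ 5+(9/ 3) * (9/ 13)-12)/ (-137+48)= 0.08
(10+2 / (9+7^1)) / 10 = 81 / 80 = 1.01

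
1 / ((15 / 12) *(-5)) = -4 / 25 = -0.16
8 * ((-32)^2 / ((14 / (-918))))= -3760128 / 7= -537161.14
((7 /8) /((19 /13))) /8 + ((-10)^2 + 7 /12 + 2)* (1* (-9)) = -1122581 /1216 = -923.18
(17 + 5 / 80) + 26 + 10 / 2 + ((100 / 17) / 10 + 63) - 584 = -128479 / 272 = -472.35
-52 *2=-104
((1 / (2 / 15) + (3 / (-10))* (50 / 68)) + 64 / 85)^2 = 7458361 / 115600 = 64.52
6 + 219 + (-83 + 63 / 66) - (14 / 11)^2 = 34203 / 242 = 141.33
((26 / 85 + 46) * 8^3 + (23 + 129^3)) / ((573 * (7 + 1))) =23060719 / 48705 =473.48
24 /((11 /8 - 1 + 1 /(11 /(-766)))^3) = -16355328 /226423307375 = -0.00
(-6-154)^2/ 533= 25600/ 533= 48.03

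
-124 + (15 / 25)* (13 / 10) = -6161 / 50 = -123.22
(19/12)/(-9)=-19/108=-0.18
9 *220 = 1980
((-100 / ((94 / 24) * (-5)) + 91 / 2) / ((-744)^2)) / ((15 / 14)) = 33299 / 390242880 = 0.00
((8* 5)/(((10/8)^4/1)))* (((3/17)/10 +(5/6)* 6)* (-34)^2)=95033.75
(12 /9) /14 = 2 /21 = 0.10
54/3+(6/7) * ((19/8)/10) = 5097/280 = 18.20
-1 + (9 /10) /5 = -41 /50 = -0.82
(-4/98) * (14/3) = -4/21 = -0.19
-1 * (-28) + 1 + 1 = 30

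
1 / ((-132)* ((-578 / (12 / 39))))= 1 / 247962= 0.00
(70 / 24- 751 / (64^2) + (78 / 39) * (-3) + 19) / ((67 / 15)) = 966655 / 274432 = 3.52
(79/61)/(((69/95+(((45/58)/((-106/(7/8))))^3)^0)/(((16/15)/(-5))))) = -6004/37515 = -0.16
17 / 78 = 0.22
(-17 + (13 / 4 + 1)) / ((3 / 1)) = -17 / 4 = -4.25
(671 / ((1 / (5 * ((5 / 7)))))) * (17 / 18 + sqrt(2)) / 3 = 285175 / 378 + 16775 * sqrt(2) / 21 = 1884.12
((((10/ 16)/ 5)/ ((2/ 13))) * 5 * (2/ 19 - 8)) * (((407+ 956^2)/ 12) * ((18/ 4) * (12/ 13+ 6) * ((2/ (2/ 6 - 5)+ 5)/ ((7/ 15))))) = -694329215625/ 931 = -745788631.18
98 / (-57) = -98 / 57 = -1.72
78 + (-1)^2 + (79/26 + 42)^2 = 1424645/676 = 2107.46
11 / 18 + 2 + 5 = 137 / 18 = 7.61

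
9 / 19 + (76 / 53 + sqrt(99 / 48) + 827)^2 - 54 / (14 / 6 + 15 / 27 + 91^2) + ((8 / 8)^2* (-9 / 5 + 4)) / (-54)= 688684.81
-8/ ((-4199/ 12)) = 0.02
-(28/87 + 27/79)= -4561/6873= -0.66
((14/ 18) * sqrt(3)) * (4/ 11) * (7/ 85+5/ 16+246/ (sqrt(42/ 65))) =sqrt(3) * (3759+55760 * sqrt(2730))/ 33660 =150.11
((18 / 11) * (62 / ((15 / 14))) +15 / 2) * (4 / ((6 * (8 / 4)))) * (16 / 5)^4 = 122781696 / 34375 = 3571.83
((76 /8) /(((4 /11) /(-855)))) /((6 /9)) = -536085 /16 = -33505.31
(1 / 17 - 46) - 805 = -14466 / 17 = -850.94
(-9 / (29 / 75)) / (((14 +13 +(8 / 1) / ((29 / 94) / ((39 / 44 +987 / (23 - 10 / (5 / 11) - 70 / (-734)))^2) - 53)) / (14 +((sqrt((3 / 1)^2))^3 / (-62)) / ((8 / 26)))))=-7420352609102494867605 / 680151579242740755448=-10.91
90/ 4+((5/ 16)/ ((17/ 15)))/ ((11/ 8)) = 4245/ 187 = 22.70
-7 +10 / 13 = -81 / 13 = -6.23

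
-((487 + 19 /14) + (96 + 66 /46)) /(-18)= 32.54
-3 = -3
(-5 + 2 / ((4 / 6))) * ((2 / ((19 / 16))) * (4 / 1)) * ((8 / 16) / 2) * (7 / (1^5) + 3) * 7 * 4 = -17920 / 19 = -943.16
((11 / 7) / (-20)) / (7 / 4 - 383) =11 / 53375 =0.00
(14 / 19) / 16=7 / 152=0.05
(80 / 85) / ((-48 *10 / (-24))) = 0.05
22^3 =10648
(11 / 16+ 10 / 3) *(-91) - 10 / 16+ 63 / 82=-719801 / 1968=-365.75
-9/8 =-1.12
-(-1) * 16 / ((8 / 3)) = 6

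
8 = 8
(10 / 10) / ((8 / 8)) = 1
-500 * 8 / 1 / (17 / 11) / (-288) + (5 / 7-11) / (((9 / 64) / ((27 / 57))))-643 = -668.66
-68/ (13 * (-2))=34/ 13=2.62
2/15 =0.13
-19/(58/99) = -1881/58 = -32.43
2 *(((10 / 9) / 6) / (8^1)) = 5 / 108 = 0.05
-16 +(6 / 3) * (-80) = -176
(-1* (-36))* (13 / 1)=468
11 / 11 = 1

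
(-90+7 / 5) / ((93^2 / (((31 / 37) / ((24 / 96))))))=-1772 / 51615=-0.03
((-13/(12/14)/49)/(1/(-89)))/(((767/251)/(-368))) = -3317.49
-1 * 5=-5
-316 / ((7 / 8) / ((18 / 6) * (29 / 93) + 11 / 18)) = -1090832 / 1953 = -558.54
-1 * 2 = -2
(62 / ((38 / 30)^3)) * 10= 305.07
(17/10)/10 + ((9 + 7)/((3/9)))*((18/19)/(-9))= -9277/1900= -4.88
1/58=0.02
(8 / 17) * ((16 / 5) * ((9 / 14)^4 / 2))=26244 / 204085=0.13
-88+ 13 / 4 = -339 / 4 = -84.75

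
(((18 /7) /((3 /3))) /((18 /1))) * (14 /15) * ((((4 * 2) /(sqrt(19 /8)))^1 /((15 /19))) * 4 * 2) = 256 * sqrt(38) /225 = 7.01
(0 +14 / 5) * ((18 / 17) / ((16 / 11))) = 693 / 340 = 2.04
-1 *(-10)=10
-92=-92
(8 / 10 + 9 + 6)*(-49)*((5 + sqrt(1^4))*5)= -23226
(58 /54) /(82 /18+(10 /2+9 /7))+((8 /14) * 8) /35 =115303 /502005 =0.23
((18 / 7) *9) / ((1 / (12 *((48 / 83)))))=93312 / 581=160.61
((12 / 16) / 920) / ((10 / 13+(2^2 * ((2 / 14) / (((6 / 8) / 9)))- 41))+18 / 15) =-273 / 10774304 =-0.00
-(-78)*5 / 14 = 195 / 7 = 27.86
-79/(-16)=79/16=4.94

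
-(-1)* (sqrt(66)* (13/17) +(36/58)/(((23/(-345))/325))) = -87750/29 +13* sqrt(66)/17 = -3019.65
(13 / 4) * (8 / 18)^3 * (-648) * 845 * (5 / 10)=-703040 / 9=-78115.56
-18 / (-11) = 18 / 11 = 1.64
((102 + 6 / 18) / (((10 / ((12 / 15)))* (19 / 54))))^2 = 122146704 / 225625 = 541.37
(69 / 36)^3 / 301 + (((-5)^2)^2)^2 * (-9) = -1828574987833 / 520128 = -3515624.98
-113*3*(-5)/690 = 113/46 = 2.46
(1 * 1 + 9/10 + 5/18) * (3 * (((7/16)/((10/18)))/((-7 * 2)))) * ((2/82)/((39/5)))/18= -49/767520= -0.00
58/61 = 0.95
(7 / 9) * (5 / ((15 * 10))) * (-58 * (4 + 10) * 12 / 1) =-11368 / 45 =-252.62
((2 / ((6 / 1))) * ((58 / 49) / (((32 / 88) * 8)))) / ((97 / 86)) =0.12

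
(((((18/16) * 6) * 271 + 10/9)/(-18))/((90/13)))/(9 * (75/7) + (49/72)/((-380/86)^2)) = -21646509430/142162630767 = -0.15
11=11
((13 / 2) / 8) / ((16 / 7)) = 91 / 256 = 0.36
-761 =-761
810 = 810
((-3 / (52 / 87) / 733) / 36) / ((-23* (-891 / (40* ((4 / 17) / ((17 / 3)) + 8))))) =-168490 / 56435283333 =-0.00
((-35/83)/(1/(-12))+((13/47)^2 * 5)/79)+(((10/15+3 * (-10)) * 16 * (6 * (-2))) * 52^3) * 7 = 80291878175896851/14484413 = 5543329797.07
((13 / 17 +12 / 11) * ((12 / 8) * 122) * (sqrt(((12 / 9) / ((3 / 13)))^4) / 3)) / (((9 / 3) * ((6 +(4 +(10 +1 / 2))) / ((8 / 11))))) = 44.68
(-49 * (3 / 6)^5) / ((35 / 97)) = -679 / 160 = -4.24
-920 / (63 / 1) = -920 / 63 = -14.60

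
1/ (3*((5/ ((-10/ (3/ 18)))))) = -4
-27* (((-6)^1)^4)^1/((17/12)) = -24700.24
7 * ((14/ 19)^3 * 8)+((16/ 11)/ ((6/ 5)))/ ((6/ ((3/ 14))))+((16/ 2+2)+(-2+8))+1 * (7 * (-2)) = 38733832/ 1584429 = 24.45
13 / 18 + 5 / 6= 14 / 9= 1.56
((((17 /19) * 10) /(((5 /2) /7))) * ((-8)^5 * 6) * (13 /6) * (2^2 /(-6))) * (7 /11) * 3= 2838757376 /209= 13582571.18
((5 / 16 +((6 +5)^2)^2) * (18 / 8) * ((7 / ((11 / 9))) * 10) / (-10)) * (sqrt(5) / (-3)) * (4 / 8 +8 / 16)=44275329 * sqrt(5) / 704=140628.76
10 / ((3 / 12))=40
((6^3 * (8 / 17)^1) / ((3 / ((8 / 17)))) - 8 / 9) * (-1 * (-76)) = 2976160 / 2601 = 1144.24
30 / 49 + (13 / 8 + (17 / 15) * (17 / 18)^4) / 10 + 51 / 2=20342472503 / 771573600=26.36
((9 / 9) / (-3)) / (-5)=0.07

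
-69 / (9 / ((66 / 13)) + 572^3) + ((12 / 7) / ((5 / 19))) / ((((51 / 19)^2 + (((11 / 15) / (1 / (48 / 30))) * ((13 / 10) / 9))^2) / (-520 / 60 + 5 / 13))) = -6393936325347736212174 / 857283902230649223785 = -7.46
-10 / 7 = -1.43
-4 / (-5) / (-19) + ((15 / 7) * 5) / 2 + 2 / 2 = 6.32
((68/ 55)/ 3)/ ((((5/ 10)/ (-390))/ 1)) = -3536/ 11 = -321.45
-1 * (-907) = 907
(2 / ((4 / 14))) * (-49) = -343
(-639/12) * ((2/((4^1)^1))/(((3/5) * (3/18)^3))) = -9585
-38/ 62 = -19/ 31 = -0.61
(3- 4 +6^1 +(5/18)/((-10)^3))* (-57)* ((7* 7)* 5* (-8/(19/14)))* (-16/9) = -98778512/135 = -731692.68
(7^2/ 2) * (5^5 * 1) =153125/ 2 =76562.50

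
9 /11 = 0.82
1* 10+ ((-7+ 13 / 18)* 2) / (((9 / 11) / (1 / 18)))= 13337 / 1458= 9.15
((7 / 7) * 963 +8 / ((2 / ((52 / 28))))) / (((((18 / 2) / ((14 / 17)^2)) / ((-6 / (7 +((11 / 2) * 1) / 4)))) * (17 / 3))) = -3043264 / 329171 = -9.25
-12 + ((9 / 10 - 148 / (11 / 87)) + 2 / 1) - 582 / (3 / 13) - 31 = -410591 / 110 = -3732.65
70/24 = 35/12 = 2.92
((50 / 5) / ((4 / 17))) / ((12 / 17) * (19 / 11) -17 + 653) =3179 / 47664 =0.07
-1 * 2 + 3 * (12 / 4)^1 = 7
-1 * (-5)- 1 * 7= -2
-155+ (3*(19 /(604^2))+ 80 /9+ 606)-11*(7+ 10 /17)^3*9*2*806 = -1124819625980024927 /16131069072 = -69730011.13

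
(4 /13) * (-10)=-40 /13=-3.08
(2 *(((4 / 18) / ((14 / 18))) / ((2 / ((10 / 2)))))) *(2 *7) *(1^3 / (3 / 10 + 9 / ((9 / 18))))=200 / 183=1.09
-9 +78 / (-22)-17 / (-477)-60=-72.51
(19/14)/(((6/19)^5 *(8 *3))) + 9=70560505/2612736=27.01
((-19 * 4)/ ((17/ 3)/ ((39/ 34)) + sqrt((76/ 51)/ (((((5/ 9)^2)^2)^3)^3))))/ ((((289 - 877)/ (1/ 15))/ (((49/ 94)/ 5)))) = -706356368027627468109130859375/ 367191191320959145873046052599431244036576 + 220620975008543782439117431640625 * sqrt(969)/ 367191191320959145873046052599431244036576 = 0.00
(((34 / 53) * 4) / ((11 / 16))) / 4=544 / 583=0.93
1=1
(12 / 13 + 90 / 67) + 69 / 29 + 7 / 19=2406368 / 479921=5.01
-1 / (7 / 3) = -3 / 7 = -0.43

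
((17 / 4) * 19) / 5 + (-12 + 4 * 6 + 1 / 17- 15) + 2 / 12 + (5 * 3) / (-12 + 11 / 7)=888839 / 74460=11.94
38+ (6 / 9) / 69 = 7868 / 207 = 38.01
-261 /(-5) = 261 /5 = 52.20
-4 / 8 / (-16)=1 / 32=0.03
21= 21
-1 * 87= -87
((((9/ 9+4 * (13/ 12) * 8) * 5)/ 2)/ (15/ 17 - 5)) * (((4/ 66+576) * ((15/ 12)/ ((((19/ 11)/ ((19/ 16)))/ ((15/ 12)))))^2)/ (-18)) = 118865965625/ 148635648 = 799.71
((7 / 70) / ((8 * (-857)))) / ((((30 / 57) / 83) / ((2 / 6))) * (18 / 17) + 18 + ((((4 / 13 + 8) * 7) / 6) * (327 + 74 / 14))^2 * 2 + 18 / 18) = -4530721 / 6443862257484742960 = -0.00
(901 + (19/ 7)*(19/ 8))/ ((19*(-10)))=-50817/ 10640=-4.78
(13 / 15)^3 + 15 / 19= 1.44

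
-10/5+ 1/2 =-3/2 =-1.50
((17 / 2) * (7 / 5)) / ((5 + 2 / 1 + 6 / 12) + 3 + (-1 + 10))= 119 / 195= 0.61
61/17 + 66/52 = 2147/442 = 4.86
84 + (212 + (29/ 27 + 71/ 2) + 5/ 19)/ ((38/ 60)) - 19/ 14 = 21630583/ 45486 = 475.54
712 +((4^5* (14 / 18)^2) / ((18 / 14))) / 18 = 4847048 / 6561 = 738.77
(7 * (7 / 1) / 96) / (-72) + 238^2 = 391523279 / 6912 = 56643.99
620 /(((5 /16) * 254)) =992 /127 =7.81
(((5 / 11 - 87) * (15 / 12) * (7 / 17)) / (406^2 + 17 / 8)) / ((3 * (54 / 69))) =-0.00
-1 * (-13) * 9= 117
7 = 7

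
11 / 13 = 0.85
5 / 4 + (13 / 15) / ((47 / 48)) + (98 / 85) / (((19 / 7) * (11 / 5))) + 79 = 271621491 / 3339820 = 81.33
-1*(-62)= 62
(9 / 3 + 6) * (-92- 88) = -1620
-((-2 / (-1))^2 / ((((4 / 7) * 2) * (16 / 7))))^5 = -282475249 / 33554432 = -8.42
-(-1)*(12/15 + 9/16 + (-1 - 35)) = -2771/80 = -34.64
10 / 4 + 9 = 23 / 2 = 11.50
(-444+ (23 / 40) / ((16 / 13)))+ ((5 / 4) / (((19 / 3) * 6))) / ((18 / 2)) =-48539831 / 109440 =-443.53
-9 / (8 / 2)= -9 / 4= -2.25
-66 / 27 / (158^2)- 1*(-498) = 55944313 / 112338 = 498.00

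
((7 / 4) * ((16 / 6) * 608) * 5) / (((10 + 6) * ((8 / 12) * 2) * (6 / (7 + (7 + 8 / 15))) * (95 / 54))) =4578 / 5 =915.60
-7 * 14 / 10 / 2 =-49 / 10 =-4.90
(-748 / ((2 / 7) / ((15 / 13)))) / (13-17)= 19635 / 26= 755.19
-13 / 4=-3.25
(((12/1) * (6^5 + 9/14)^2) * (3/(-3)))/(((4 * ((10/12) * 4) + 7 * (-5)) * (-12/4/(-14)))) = 71119980774/455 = 156307650.05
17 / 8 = 2.12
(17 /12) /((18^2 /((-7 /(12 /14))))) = -0.04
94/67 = 1.40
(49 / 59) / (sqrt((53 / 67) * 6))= 49 * sqrt(21306) / 18762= 0.38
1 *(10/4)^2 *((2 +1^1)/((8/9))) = 675/32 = 21.09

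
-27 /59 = -0.46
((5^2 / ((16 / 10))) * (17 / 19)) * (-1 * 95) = -10625 / 8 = -1328.12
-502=-502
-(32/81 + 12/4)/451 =-25/3321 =-0.01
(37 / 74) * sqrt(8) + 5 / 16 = 5 / 16 + sqrt(2) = 1.73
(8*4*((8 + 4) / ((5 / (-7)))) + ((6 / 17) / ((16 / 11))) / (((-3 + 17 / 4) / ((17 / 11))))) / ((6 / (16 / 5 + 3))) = -55521 / 100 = -555.21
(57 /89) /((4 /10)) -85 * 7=-105625 /178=-593.40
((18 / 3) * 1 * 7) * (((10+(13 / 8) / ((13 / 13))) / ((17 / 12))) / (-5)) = -5859 / 85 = -68.93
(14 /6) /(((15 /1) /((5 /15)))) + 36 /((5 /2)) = 1951 /135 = 14.45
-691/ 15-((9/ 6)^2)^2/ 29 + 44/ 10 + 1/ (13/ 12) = -740455/ 18096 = -40.92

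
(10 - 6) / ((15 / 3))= 4 / 5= 0.80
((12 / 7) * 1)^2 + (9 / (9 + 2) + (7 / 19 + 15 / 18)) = 304693 / 61446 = 4.96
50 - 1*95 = -45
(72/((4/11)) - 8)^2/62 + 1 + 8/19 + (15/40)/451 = 1240385263/2125112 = 583.68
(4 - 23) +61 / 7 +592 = 4072 / 7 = 581.71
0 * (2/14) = 0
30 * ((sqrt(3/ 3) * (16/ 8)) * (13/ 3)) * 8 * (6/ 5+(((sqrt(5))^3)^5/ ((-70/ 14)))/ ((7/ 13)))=2496 - 422500000 * sqrt(5)/ 7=-134960178.36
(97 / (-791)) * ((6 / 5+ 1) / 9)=-1067 / 35595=-0.03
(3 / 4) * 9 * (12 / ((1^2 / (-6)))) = -486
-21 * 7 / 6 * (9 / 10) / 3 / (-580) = 147 / 11600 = 0.01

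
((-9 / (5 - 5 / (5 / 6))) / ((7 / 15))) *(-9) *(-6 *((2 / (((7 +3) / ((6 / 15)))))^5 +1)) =14238327906 / 13671875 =1041.43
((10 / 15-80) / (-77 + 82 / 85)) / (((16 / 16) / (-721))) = -14585830 / 19389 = -752.27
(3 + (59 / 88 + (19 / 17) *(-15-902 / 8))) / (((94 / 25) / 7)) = -36418725 / 140624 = -258.98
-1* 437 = -437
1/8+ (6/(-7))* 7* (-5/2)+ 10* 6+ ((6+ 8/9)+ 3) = 6121/72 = 85.01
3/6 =1/2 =0.50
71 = 71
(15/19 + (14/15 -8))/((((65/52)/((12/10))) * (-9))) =14312/21375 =0.67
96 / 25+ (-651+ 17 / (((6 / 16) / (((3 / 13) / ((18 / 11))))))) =-640.77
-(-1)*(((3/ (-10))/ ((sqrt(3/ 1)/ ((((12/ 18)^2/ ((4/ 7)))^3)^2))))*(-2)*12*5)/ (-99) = -470596*sqrt(3)/ 17537553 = -0.05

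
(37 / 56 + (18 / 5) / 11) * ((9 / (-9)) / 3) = -3043 / 9240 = -0.33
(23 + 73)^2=9216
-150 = -150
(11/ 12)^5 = 161051/ 248832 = 0.65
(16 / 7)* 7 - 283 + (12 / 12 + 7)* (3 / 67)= -17865 / 67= -266.64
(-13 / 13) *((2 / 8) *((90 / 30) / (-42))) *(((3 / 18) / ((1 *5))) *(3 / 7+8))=59 / 11760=0.01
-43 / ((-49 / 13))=559 / 49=11.41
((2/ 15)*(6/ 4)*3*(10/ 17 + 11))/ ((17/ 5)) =591/ 289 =2.04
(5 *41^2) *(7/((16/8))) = 58835/2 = 29417.50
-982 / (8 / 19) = -9329 / 4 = -2332.25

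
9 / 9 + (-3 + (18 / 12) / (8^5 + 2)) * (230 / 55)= -4161721 / 360470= -11.55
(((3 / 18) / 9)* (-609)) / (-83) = 0.14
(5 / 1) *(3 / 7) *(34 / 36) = 85 / 42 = 2.02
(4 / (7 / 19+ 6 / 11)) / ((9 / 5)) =4180 / 1719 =2.43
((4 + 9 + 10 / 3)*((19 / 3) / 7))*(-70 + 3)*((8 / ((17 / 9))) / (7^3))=-10184 / 833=-12.23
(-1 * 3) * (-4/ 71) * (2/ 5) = 24/ 355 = 0.07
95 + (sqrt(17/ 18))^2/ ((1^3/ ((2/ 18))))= 15407/ 162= 95.10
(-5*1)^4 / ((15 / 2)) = 250 / 3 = 83.33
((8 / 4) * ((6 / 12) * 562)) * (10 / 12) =1405 / 3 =468.33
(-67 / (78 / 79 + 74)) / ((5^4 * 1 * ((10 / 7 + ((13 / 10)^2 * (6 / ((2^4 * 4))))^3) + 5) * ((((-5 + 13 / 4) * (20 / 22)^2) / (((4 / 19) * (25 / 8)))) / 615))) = 20986363904000 / 337547269254693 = 0.06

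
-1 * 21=-21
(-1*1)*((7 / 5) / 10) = -7 / 50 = -0.14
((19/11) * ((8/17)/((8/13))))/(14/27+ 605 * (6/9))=6669/2039048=0.00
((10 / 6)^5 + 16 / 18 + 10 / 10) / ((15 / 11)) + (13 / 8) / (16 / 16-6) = 61183 / 5832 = 10.49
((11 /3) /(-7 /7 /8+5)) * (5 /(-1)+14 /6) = -704 /351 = -2.01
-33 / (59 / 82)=-2706 / 59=-45.86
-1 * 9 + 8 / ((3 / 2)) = -11 / 3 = -3.67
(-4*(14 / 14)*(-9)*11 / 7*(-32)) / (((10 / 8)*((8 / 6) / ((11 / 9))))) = -46464 / 35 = -1327.54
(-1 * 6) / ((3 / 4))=-8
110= 110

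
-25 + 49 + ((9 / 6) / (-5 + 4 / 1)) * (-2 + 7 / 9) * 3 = 59 / 2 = 29.50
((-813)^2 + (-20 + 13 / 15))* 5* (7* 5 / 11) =346998680 / 33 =10515111.52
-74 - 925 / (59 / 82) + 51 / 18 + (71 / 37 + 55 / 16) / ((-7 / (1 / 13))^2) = -168183159043 / 123959472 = -1356.76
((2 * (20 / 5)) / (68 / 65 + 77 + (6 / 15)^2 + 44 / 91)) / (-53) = -18200 / 9488007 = -0.00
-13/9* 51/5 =-221/15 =-14.73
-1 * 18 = -18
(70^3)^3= 40353607000000000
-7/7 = -1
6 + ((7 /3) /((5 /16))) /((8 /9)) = 14.40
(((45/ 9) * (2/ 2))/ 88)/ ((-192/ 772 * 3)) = -965/ 12672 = -0.08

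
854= 854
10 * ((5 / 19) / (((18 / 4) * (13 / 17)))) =1700 / 2223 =0.76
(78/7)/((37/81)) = 6318/259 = 24.39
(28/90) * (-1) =-14/45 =-0.31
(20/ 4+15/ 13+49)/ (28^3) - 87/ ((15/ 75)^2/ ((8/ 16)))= -310345683/ 285376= -1087.50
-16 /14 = -8 /7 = -1.14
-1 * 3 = -3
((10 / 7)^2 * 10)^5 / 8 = 125000000000000 / 282475249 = 442516.65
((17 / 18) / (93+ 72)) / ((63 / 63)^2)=17 / 2970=0.01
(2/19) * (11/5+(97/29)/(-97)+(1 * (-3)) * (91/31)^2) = -2.49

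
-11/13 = -0.85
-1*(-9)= 9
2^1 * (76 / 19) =8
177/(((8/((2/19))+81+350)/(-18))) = -6.28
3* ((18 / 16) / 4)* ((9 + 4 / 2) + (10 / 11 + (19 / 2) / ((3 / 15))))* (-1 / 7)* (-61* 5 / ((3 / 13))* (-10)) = -233201475 / 2464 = -94643.46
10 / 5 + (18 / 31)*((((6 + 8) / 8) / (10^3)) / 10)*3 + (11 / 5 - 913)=-908.80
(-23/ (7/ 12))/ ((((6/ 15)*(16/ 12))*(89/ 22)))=-11385/ 623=-18.27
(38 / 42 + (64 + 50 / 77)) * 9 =45429 / 77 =589.99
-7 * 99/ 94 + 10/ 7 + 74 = 44781/ 658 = 68.06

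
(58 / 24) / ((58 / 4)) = 1 / 6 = 0.17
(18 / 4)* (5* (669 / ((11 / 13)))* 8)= 1565460 / 11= 142314.55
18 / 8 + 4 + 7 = 53 / 4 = 13.25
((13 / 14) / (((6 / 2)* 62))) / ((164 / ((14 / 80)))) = 13 / 2440320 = 0.00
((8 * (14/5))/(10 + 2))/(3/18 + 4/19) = 1064/215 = 4.95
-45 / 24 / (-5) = 3 / 8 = 0.38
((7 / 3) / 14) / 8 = 1 / 48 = 0.02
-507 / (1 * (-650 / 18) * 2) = 351 / 50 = 7.02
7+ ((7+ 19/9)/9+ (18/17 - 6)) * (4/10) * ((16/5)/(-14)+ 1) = 10331/1785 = 5.79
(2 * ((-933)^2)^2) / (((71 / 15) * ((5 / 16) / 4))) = 290976422062464 / 71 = 4098259465668.51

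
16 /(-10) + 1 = -0.60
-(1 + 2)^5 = -243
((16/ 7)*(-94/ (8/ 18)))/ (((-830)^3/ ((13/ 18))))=611/ 1000627250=0.00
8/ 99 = 0.08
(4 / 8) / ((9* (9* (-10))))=-1 / 1620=-0.00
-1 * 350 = -350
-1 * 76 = -76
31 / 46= 0.67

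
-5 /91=-0.05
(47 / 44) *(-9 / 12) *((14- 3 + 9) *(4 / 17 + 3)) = -51.84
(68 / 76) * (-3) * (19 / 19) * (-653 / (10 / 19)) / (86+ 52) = 11101 / 460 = 24.13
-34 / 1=-34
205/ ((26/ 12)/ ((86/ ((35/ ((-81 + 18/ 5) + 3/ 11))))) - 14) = -64102680/ 4381319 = -14.63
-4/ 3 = -1.33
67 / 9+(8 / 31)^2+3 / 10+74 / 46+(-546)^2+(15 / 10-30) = 298096.92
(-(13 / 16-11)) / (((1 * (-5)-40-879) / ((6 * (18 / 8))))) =-1467 / 9856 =-0.15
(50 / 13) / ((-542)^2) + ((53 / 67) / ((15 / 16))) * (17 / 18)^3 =994426200673 / 1398960717570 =0.71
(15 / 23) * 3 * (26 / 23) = 1170 / 529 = 2.21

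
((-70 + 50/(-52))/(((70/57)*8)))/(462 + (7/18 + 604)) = -189297/27947920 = -0.01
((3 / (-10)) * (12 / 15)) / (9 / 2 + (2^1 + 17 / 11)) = -44 / 1475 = -0.03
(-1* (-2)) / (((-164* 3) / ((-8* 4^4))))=1024 / 123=8.33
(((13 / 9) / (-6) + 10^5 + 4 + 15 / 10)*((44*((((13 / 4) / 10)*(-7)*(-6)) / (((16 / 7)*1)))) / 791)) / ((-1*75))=-442.94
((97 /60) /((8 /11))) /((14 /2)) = 1067 /3360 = 0.32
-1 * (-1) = 1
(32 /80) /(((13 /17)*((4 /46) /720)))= 56304 /13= 4331.08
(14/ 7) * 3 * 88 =528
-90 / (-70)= 9 / 7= 1.29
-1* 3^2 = -9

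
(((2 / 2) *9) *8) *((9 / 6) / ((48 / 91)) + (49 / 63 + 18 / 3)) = 2771 / 4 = 692.75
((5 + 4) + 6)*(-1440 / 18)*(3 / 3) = -1200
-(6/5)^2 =-1.44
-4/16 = -1/4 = -0.25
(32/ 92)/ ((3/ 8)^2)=2.47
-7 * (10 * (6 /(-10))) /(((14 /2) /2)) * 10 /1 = 120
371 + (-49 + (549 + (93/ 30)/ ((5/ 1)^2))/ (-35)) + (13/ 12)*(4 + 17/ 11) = 180363829/ 577500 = 312.32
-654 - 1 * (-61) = -593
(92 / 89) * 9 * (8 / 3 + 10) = 10488 / 89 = 117.84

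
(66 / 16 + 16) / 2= 161 / 16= 10.06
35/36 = 0.97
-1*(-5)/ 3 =5/ 3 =1.67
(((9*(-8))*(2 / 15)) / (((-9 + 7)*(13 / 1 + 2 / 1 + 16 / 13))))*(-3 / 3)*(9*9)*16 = -404352 / 1055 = -383.27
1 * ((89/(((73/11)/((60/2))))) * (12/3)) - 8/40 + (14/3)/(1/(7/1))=1797751/1095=1641.78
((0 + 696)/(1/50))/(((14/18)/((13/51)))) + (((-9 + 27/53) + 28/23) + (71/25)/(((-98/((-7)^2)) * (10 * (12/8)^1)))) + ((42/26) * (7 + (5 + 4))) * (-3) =11320.14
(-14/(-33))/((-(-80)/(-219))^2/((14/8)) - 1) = -0.46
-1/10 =-0.10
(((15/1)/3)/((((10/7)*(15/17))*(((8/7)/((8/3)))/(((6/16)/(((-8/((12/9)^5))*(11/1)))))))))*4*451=-1092896/3645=-299.83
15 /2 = 7.50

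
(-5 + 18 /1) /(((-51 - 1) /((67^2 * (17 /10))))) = -76313 /40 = -1907.82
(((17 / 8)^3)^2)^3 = 14063084452067724991009 / 18014398509481984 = 780658.01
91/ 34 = 2.68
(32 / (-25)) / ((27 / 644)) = -30.53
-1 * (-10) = 10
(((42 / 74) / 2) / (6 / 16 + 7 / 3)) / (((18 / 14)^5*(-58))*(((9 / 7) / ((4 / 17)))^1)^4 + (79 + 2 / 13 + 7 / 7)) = -1301645947392 / 2255795333427940985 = -0.00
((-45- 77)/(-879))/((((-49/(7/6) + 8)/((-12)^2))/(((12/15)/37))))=-11712/921485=-0.01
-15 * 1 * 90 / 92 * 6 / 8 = -2025 / 184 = -11.01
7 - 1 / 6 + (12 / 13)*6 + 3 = 1199 / 78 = 15.37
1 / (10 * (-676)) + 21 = 141959 / 6760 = 21.00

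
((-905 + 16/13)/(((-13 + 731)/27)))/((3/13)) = -105741/718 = -147.27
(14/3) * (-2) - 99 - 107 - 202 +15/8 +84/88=-109429/264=-414.50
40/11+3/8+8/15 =5999/1320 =4.54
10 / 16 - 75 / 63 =-95 / 168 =-0.57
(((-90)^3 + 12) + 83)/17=-728905/17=-42876.76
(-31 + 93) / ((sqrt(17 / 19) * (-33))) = -62 * sqrt(323) / 561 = -1.99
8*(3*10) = 240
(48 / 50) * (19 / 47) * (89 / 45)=13528 / 17625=0.77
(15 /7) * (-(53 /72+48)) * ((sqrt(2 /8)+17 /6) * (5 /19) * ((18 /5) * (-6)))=263175 /133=1978.76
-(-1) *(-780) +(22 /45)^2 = -1579016 /2025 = -779.76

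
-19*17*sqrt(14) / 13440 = -323*sqrt(14) / 13440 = -0.09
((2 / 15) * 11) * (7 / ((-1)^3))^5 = -369754 / 15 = -24650.27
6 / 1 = 6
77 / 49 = 11 / 7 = 1.57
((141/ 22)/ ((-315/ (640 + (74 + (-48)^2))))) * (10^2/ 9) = -472820/ 693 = -682.28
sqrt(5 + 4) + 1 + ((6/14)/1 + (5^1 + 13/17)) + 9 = 2284/119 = 19.19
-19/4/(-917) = 19/3668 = 0.01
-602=-602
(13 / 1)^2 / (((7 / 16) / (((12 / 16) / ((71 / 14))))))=4056 / 71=57.13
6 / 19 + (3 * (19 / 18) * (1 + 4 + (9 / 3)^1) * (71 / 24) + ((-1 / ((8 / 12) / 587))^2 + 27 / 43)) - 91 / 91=22804745323 / 29412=775355.14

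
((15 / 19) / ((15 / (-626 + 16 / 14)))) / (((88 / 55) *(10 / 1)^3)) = -2187 / 106400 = -0.02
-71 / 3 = -23.67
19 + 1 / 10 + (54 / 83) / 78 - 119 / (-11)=3551979 / 118690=29.93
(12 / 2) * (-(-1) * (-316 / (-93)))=632 / 31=20.39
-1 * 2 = -2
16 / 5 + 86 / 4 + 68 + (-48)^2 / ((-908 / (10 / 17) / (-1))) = 3634893 / 38590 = 94.19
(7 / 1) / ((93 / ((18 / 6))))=7 / 31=0.23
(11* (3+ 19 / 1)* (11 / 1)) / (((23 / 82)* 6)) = 109142 / 69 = 1581.77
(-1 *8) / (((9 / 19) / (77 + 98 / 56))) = -1330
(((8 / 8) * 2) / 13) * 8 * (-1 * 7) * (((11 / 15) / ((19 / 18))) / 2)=-2.99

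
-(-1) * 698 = 698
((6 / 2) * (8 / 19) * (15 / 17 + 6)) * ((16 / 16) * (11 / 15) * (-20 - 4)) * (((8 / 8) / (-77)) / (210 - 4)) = 11232 / 1164415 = 0.01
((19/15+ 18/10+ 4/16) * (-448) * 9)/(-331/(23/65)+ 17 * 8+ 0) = 512624/30645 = 16.73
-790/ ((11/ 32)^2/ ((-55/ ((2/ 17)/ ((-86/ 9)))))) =-2956748800/ 99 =-29866149.49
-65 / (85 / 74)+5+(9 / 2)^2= -2131 / 68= -31.34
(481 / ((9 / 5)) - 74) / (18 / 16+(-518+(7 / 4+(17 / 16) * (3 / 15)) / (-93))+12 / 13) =-56065360 / 149714733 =-0.37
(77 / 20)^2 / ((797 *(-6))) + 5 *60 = 573834071 / 1912800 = 300.00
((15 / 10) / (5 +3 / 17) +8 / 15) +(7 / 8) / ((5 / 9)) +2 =11611 / 2640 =4.40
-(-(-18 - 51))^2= -4761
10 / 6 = 5 / 3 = 1.67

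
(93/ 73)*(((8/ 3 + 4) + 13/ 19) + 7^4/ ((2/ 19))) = 80634751/ 2774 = 29068.04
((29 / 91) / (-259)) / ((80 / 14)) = -0.00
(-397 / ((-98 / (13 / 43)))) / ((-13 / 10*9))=-0.10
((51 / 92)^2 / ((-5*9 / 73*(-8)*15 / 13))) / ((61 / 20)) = 274261 / 15489120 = 0.02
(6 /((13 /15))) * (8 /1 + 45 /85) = 59.05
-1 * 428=-428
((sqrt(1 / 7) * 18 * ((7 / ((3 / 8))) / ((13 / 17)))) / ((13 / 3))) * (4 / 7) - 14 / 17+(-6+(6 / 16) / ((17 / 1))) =-925 / 136+9792 * sqrt(7) / 1183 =15.10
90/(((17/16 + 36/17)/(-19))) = -93024/173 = -537.71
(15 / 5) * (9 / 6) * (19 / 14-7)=-711 / 28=-25.39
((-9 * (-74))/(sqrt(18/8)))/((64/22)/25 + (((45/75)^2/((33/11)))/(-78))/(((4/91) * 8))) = 2604800/657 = 3964.69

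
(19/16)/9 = 19/144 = 0.13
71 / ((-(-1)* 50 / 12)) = 426 / 25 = 17.04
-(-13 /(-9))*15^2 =-325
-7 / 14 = -1 / 2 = -0.50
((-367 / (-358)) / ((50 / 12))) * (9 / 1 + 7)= 17616 / 4475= 3.94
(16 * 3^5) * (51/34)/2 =2916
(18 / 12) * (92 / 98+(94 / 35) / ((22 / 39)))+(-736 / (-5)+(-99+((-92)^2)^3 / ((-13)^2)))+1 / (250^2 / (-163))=20426584430847958417 / 5693187500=3587899472.98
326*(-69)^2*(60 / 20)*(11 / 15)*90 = 307313028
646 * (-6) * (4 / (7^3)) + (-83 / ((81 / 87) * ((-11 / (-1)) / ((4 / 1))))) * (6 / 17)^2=-161071264 / 3271191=-49.24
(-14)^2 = 196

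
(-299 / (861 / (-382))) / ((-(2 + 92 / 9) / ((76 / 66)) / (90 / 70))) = -19531278 / 1215445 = -16.07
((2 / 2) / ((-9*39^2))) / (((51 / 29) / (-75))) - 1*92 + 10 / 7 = -147534967 / 1628991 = -90.57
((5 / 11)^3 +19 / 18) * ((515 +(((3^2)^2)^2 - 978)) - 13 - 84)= 165261539 / 23958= 6897.97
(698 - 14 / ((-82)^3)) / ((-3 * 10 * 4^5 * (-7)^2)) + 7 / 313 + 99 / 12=1074430907839753 / 129889244405760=8.27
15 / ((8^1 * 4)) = 15 / 32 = 0.47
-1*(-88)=88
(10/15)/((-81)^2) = 0.00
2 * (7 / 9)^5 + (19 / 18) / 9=81079 / 118098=0.69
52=52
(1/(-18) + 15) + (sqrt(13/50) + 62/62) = sqrt(26)/10 + 287/18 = 16.45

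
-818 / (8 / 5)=-511.25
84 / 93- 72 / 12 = -158 / 31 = -5.10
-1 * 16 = -16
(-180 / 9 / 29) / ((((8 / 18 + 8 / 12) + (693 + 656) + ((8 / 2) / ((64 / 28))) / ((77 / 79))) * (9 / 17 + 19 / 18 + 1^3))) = -484704 / 2456101669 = -0.00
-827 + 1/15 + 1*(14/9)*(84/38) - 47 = -82697/95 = -870.49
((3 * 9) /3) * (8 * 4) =288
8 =8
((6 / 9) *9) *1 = 6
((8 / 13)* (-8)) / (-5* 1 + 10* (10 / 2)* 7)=-64 / 4485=-0.01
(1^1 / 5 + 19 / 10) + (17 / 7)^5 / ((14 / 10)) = 73463479 / 1176490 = 62.44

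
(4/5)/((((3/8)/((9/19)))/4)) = 384/95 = 4.04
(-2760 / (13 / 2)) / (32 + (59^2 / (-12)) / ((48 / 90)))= 176640 / 212953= 0.83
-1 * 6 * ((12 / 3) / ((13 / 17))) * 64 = -26112 / 13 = -2008.62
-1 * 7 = -7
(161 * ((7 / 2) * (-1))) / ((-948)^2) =-0.00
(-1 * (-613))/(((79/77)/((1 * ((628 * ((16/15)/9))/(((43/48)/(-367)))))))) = -2784946605056/152865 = -18218340.40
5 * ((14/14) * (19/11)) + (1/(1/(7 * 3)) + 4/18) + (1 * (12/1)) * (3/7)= 24256/693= 35.00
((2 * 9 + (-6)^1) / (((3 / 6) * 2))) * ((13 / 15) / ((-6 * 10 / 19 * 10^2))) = -247 / 7500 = -0.03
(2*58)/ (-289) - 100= -29016/ 289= -100.40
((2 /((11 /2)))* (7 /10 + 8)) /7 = 174 /385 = 0.45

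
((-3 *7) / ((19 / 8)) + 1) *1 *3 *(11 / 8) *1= -4917 / 152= -32.35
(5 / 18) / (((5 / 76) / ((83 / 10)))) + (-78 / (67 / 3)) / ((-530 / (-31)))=5567284 / 159795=34.84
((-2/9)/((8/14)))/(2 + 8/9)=-0.13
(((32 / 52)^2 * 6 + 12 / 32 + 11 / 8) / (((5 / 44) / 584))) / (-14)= -8733428 / 5915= -1476.49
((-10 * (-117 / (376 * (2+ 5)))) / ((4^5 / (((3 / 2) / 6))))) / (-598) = -0.00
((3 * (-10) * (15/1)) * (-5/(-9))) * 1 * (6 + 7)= -3250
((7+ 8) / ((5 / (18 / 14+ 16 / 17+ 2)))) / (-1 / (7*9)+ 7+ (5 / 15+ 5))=13581 / 13192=1.03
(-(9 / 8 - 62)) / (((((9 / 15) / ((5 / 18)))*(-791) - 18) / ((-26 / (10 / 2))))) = 0.18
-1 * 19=-19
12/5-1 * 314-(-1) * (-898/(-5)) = -132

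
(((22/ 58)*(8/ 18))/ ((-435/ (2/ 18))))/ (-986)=22/ 503754795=0.00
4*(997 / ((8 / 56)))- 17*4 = 27848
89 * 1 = 89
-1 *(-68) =68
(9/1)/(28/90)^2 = 18225/196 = 92.98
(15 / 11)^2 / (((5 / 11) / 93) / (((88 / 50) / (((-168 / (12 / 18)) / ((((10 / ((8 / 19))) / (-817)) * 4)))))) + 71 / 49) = 341775 / 1372496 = 0.25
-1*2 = -2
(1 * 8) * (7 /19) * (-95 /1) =-280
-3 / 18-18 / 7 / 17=-227 / 714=-0.32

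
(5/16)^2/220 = 5/11264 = 0.00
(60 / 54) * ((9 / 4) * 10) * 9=225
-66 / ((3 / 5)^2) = -550 / 3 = -183.33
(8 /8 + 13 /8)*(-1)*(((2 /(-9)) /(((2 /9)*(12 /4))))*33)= 231 /8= 28.88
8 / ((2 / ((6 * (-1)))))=-24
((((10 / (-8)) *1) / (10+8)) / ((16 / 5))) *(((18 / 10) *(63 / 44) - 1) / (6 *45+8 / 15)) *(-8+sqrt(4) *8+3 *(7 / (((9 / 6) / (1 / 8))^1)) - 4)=-199525 / 274255872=-0.00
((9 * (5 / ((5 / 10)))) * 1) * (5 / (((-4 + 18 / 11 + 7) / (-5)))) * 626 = -5164500 / 17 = -303794.12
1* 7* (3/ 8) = 21/ 8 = 2.62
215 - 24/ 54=1931/ 9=214.56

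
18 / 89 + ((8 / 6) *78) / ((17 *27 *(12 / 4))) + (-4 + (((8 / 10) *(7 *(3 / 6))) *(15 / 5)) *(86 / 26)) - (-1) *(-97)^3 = -7270111241317 / 7965945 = -912648.94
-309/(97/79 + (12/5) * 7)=-122055/7121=-17.14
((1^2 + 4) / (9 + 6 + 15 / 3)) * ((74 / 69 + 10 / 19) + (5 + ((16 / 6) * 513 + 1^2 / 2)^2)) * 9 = 29462871489 / 6992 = 4213797.41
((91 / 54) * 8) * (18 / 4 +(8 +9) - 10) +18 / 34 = 71405 / 459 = 155.57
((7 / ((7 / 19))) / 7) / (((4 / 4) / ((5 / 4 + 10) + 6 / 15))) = 31.62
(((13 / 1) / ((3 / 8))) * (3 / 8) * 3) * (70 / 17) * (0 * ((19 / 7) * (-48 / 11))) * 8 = 0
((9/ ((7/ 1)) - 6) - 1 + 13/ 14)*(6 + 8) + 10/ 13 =-861/ 13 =-66.23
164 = 164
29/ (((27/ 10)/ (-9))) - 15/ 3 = -305/ 3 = -101.67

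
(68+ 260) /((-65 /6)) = -1968 /65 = -30.28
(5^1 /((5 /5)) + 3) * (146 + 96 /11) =1237.82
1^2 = 1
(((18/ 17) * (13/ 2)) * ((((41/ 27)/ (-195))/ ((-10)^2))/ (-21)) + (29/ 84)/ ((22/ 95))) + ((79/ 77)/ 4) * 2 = 70820777/ 35343000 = 2.00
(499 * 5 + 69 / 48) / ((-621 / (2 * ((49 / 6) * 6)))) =-1957207 / 4968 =-393.96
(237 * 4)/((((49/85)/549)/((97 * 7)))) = 4291126740/7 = 613018105.71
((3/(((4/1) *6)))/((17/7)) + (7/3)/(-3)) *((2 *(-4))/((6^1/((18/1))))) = 889/51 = 17.43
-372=-372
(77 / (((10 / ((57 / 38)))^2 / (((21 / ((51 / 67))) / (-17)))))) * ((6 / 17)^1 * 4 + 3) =-975051 / 78608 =-12.40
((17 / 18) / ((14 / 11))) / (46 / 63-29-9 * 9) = -187 / 27536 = -0.01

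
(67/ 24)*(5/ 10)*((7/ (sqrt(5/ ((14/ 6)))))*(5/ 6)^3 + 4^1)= 11725*sqrt(105)/ 31104 + 67/ 12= 9.45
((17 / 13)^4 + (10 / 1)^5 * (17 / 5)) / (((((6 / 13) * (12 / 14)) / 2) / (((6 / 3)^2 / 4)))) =67975764647 / 39546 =1718903.67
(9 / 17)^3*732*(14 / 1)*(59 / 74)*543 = 119670881652 / 181781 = 658324.48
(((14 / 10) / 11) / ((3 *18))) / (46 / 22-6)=-7 / 11610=-0.00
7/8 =0.88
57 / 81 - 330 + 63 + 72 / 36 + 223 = -1115 / 27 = -41.30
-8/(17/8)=-64/17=-3.76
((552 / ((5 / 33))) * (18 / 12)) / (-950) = -13662 / 2375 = -5.75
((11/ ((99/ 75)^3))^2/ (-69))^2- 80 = -43329901430990807855/ 542368825947077481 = -79.89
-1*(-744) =744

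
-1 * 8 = -8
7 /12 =0.58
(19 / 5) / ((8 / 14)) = 133 / 20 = 6.65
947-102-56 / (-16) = 1697 / 2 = 848.50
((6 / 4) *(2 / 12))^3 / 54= 1 / 3456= 0.00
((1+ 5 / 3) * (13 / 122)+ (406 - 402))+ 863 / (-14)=-146953 / 2562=-57.36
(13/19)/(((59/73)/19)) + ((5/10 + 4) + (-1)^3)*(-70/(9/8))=-107099/531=-201.69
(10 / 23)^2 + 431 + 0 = 228099 / 529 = 431.19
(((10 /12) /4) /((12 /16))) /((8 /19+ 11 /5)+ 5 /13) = 6175 /66816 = 0.09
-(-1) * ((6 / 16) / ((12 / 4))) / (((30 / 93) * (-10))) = -31 / 800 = -0.04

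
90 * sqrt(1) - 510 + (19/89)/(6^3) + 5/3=-418.33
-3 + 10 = 7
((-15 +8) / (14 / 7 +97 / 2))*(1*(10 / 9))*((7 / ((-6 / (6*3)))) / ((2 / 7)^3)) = 84035 / 606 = 138.67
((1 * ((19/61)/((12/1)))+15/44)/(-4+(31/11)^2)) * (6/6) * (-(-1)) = 16247/174582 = 0.09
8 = 8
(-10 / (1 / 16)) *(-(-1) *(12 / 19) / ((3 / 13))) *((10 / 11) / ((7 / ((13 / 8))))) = -135200 / 1463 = -92.41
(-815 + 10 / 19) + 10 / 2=-15380 / 19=-809.47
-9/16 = -0.56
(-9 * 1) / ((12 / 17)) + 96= 333 / 4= 83.25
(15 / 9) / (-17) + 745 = 37990 / 51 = 744.90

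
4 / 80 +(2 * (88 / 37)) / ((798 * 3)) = 46049 / 885780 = 0.05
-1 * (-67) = 67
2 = 2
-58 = -58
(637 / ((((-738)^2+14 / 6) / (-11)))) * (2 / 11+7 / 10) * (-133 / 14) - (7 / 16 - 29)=3747638507 / 130715120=28.67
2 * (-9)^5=-118098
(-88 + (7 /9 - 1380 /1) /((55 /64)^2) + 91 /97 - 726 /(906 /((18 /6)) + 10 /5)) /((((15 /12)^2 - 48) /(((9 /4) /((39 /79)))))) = 62058012702373 /323097896550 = 192.07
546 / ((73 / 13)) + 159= 18705 / 73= 256.23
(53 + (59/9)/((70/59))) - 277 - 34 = -159059/630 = -252.47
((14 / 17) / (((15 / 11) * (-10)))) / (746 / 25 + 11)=-77 / 52071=-0.00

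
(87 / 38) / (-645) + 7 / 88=27319 / 359480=0.08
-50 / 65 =-10 / 13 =-0.77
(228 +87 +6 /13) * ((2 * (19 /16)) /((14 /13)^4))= 171188043 /307328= 557.02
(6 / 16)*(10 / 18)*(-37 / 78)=-185 / 1872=-0.10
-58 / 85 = -0.68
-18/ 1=-18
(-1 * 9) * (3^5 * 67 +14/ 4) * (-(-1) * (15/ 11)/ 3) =-1465605/ 22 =-66618.41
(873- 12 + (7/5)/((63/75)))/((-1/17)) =-43996/3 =-14665.33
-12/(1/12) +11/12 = -1717/12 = -143.08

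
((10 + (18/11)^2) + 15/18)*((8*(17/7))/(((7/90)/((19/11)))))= 380196840/65219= 5829.54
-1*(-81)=81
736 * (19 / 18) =6992 / 9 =776.89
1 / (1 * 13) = 1 / 13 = 0.08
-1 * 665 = -665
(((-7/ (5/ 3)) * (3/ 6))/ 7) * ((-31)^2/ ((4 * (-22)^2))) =-2883/ 19360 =-0.15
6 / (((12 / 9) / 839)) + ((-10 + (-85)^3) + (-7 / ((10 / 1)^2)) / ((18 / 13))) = -1098647191 / 1800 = -610359.55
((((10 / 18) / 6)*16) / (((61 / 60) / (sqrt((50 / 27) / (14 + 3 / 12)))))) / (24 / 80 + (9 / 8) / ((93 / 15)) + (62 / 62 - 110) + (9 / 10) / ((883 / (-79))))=-8759360000*sqrt(38) / 11162897759547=-0.00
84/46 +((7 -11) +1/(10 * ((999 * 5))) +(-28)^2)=898200923/1148850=781.83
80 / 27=2.96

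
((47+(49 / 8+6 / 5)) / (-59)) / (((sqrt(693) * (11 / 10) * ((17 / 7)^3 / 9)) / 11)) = -319431 * sqrt(77) / 12754148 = -0.22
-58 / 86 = -29 / 43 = -0.67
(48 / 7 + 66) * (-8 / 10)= -408 / 7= -58.29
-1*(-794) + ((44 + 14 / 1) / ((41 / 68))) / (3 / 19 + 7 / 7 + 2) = 507044 / 615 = 824.46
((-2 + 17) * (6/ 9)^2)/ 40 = 1/ 6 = 0.17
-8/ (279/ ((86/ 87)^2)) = -59168/ 2111751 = -0.03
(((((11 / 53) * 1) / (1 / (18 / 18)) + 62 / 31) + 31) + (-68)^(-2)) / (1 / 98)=398776357 / 122536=3254.36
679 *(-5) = -3395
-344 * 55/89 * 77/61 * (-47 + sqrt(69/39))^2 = -41869581600/70577 + 136942960 * sqrt(299)/70577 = -559695.32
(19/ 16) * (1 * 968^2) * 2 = 2225432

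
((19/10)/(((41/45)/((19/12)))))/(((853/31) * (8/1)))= 33573/2238272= 0.01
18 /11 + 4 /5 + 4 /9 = 1426 /495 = 2.88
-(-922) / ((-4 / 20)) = -4610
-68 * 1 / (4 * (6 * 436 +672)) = -17 / 3288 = -0.01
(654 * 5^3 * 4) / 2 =163500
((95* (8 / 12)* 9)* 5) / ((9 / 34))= 32300 / 3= 10766.67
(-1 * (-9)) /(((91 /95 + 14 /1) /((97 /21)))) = 27645 /9947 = 2.78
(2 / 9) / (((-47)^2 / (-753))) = -502 / 6627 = -0.08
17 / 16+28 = 465 / 16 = 29.06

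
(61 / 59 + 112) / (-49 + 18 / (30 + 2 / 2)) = -10881 / 4661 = -2.33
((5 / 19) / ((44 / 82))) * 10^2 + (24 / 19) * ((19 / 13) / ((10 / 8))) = 686314 / 13585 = 50.52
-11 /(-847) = 1 /77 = 0.01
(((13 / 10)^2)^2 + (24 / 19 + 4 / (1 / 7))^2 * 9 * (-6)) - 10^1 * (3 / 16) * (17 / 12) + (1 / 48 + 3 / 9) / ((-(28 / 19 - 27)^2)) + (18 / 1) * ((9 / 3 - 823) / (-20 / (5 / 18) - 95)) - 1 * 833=-1599153909141493397 / 34034422980000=-46986.37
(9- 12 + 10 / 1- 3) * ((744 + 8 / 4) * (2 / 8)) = 746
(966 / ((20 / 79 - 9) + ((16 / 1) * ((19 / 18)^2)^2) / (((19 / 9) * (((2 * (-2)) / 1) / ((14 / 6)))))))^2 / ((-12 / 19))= -705664612441102608 / 96784178031025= -7291.12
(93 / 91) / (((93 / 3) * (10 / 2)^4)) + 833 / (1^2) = 47376878 / 56875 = 833.00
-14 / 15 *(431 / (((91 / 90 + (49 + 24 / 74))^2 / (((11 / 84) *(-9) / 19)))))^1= 5257247490 / 533813715091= 0.01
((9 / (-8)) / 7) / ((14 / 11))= -99 / 784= -0.13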